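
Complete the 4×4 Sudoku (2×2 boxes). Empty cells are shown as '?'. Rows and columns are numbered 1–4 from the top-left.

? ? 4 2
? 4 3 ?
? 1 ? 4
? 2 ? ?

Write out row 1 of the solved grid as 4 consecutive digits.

r1c2 = 3: row 1 has {2,4}; col 2 has {1,2,4}; box has {4} → only 3 remains.
r2c4 = 1 (sole candidate).
r3c1 = 3 (sole candidate).
r3c3 = 2 (sole candidate).
r4c1 = 4 (sole candidate).
r4c3 = 1 (sole candidate).
r4c4 = 3 (sole candidate).
r1c1 = 1: row 1 has {2,3,4}; col 1 has {3,4}; box has {3,4} → only 1 remains.

1342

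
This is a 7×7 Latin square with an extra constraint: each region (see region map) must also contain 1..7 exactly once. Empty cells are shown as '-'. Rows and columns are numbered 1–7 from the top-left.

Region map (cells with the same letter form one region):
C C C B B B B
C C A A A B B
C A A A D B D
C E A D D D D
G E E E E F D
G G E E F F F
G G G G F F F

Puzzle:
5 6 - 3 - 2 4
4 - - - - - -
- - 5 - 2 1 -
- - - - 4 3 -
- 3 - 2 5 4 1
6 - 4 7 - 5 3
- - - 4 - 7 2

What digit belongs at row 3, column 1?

3

row 1, column 5 = 7: row 1 has {2,3,4,5,6}; col 5 has {2,4,5}; region has {1,2,3,4} → only 7 remains.
row 2, column 6 = 6: row 2 has {4}; col 6 has {1,2,3,4,5,7}; region has {1,2,3,4,7} → only 6 remains.
row 2, column 7 = 5: row 2 has {4,6}; col 7 has {1,2,3,4}; region has {1,2,3,4,6,7} → only 5 remains.
row 3, column 4 = 6: row 3 has {1,2,5}; col 4 has {2,3,4,7}; region has {5} → only 6 remains.
row 3, column 7 = 7: row 3 has {1,2,5,6}; col 7 has {1,2,3,4,5}; region has {1,2,3,4} → only 7 remains.
row 4, column 2 = 1: row 4 has {3,4}; col 2 has {3,6}; region has {2,3,4,5,7} → only 1 remains.
row 4, column 4 = 5: row 4 has {1,3,4}; col 4 has {2,3,4,6,7}; region has {1,2,3,4,7} → only 5 remains.
row 4, column 7 = 6: row 4 has {1,3,4,5}; col 7 has {1,2,3,4,5,7}; region has {1,2,3,4,5,7} → only 6 remains.
row 5, column 1 = 7: row 5 has {1,2,3,4,5}; col 1 has {4,5,6}; region has {4,6} → only 7 remains.
row 5, column 3 = 6: row 5 has {1,2,3,4,5,7}; col 3 has {4,5}; region has {1,2,3,4,5,7} → only 6 remains.
row 6, column 2 = 2: row 6 has {3,4,5,6,7}; col 2 has {1,3,6}; region has {4,6,7} → only 2 remains.
row 6, column 5 = 1: row 6 has {2,3,4,5,6,7}; col 5 has {2,4,5,7}; region has {2,3,4,5,7} → only 1 remains.
row 7, column 2 = 5: row 7 has {2,4,7}; col 2 has {1,2,3,6}; region has {2,4,6,7} → only 5 remains.
row 7, column 5 = 6: row 7 has {2,4,5,7}; col 5 has {1,2,4,5,7}; region has {1,2,3,4,5,7} → only 6 remains.
row 1, column 3 = 1: row 1 has {2,3,4,5,6,7}; col 3 has {4,5,6}; region has {4,5,6} → only 1 remains.
row 2, column 2 = 7: row 2 has {4,5,6}; col 2 has {1,2,3,5,6}; region has {1,4,5,6} → only 7 remains.
row 2, column 4 = 1: row 2 has {4,5,6,7}; col 4 has {2,3,4,5,6,7}; region has {5,6} → only 1 remains.
row 2, column 5 = 3: row 2 has {1,4,5,6,7}; col 5 has {1,2,4,5,6,7}; region has {1,5,6} → only 3 remains.
row 3, column 1 = 3: row 3 has {1,2,5,6,7}; col 1 has {4,5,6,7}; region has {1,4,5,6,7} → only 3 remains.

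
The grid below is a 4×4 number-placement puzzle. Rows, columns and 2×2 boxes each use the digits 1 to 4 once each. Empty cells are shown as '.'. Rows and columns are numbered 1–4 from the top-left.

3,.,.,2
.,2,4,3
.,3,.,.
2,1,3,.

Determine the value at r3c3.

r1c2 = 4 (sole candidate).
r1c3 = 1 (sole candidate).
r2c1 = 1 (sole candidate).
r3c1 = 4 (sole candidate).
r3c3 = 2: row 3 has {3,4}; col 3 has {1,3,4}; box has {3} → only 2 remains.

2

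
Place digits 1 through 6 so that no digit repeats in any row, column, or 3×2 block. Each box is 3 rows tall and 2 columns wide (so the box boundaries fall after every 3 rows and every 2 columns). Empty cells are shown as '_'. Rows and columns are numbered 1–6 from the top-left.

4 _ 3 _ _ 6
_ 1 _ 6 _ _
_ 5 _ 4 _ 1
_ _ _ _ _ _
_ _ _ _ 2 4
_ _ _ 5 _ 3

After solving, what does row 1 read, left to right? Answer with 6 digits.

R1C2 = 2: row 1 has {3,4,6}; col 2 has {1,5}; box has {1,4,5} → only 2 remains.
R1C4 = 1: row 1 has {2,3,4,6}; col 4 has {4,5,6}; box has {3,4,6} → only 1 remains.
R1C5 = 5: row 1 has {1,2,3,4,6}; col 5 has {2}; box has {1,6} → only 5 remains.

423156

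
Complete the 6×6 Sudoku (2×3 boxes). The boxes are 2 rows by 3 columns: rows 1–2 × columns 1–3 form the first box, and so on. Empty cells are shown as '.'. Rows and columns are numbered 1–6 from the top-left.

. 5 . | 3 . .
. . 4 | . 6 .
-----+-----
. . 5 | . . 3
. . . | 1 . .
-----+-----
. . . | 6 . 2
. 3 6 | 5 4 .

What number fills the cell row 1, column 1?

row 2, column 4 = 2 (sole candidate).
row 3, column 4 = 4 (sole candidate).
row 3, column 5 = 2 (sole candidate).
row 4, column 5 = 5 (sole candidate).
row 4, column 6 = 6 (sole candidate).
row 5, column 3 = 1 (sole candidate).
row 5, column 5 = 3 (sole candidate).
row 6, column 1 = 2 (sole candidate).
row 6, column 6 = 1 (sole candidate).
row 1, column 3 = 2 (sole candidate).
row 1, column 5 = 1 (sole candidate).
row 1, column 6 = 4 (sole candidate).
row 2, column 2 = 1 (sole candidate).
row 2, column 6 = 5 (sole candidate).
row 3, column 2 = 6 (sole candidate).
row 4, column 3 = 3 (sole candidate).
row 5, column 2 = 4 (sole candidate).
row 1, column 1 = 6: row 1 has {1,2,3,4,5}; col 1 has {2}; box has {1,2,4,5} → only 6 remains.

6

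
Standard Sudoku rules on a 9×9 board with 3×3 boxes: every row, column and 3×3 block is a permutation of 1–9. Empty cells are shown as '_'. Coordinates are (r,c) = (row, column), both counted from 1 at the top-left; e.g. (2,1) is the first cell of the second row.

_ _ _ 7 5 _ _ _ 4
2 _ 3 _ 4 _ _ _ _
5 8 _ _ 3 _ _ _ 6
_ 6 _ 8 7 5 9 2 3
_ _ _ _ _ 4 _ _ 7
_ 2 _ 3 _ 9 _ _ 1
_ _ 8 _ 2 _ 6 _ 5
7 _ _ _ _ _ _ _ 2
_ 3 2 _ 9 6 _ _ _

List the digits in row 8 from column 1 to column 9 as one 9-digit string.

(6,5) = 6 (sole candidate).
(9,9) = 8 (sole candidate).
(2,9) = 9 (sole candidate).
(5,5) = 1 (sole candidate).
(8,5) = 8: row 8 has {2,7}; col 5 has {1,2,3,4,5,6,7,9}; box has {2,6,9} → only 8 remains.
(5,4) = 2 (sole candidate).
(2,4) = 6 (hidden single in row 2).
(3,3) = 4 (hidden single in row 3).
(4,3) = 1 (sole candidate).
(4,1) = 4 (sole candidate).
(6,1) = 8 (sole candidate).
(9,1) = 1 (sole candidate).
(7,1) = 9 (sole candidate).
(7,2) = 4 (sole candidate).
(7,4) = 1 (sole candidate).
(8,2) = 5: row 8 has {2,7,8}; col 2 has {2,3,4,6,8}; box has {1,2,3,4,7,8,9} → only 5 remains.
(8,3) = 6: row 8 has {2,5,7,8}; col 3 has {1,2,3,4,8}; box has {1,2,3,4,5,7,8,9} → only 6 remains.
(8,4) = 4: row 8 has {2,5,6,7,8}; col 4 has {1,2,3,6,7,8}; box has {1,2,6,8,9} → only 4 remains.
(8,6) = 3: row 8 has {2,4,5,6,7,8}; col 6 has {4,5,6,9}; box has {1,2,4,6,8,9} → only 3 remains.
(8,7) = 1: row 8 has {2,3,4,5,6,7,8}; col 7 has {6,9}; box has {2,5,6,8} → only 1 remains.
(8,8) = 9: row 8 has {1,2,3,4,5,6,7,8}; col 8 has {2}; box has {1,2,5,6,8} → only 9 remains.

756483192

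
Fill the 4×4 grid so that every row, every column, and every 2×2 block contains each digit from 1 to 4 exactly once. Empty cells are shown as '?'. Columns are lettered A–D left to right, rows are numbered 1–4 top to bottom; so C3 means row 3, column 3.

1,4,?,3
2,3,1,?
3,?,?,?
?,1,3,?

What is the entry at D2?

C1 = 2: row 1 has {1,3,4}; col 3 has {1,3}; box has {1,3} → only 2 remains.
D2 = 4: row 2 has {1,2,3}; col 4 has {3}; box has {1,2,3} → only 4 remains.

4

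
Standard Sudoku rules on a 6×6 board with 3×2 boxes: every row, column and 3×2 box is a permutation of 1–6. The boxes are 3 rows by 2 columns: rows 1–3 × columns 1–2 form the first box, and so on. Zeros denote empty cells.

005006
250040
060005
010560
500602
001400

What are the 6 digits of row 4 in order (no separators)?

row 5, column 3 = 3 (sole candidate).
row 5, column 5 = 1 (sole candidate).
row 6, column 6 = 3 (sole candidate).
row 2, column 3 = 6 (sole candidate).
row 2, column 6 = 1 (sole candidate).
row 4, column 3 = 2: row 4 has {1,5,6}; col 3 has {1,3,5,6}; box has {1,3,4,5,6} → only 2 remains.
row 4, column 6 = 4: row 4 has {1,2,5,6}; col 6 has {1,2,3,5,6}; box has {1,2,3,6} → only 4 remains.
row 5, column 2 = 4 (sole candidate).
row 6, column 1 = 6 (sole candidate).
row 6, column 2 = 2 (sole candidate).
row 6, column 5 = 5 (sole candidate).
row 1, column 2 = 3 (sole candidate).
row 1, column 5 = 2 (sole candidate).
row 2, column 4 = 3 (sole candidate).
row 3, column 3 = 4 (sole candidate).
row 3, column 5 = 3 (sole candidate).
row 4, column 1 = 3: row 4 has {1,2,4,5,6}; col 1 has {2,5,6}; box has {1,2,4,5,6} → only 3 remains.

312564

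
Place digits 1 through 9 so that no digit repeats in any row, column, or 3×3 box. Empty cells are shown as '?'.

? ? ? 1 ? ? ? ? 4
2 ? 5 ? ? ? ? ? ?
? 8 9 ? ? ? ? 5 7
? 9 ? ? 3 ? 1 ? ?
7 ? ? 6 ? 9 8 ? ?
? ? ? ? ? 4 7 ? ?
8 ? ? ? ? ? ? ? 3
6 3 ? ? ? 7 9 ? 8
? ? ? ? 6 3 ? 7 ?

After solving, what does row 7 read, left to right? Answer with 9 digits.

872491563

r1c1 = 3: row 1 has {1,4}; col 1 has {2,6,7,8}; box has {2,5,8,9} → only 3 remains.
r3c1 = 1: in row 3, 1 can only go here (every other open cell in that row sees a 1).
r6c1 = 5: row 6 has {4,7}; col 1 has {1,2,3,6,7,8}; box has {7,9} → only 5 remains.
r4c1 = 4: row 4 has {1,3,9}; col 1 has {1,2,3,5,6,7,8}; box has {5,7,9} → only 4 remains.
r9c1 = 9: row 9 has {3,6,7}; col 1 has {1,2,3,4,5,6,7,8}; box has {3,6,8} → only 9 remains.
r4c4 = 7: in row 4, 7 can only go here (every other open cell in that row sees a 7).
r5c8 = 4: in row 5, 4 can only go here (every other open cell in that row sees a 4).
r5c3 = 3: in row 5, 3 can only go here (every other open cell in that row sees a 3).
r6c8 = 3: in row 6, 3 can only go here (every other open cell in that row sees a 3).
r6c9 = 9: in row 6, 9 can only go here (every other open cell in that row sees a 9).
r9c4 = 8: in row 9, 8 can only go here (every other open cell in that row sees an 8).
r6c4 = 2: row 6 has {3,4,5,7,9}; col 4 has {1,6,7,8}; box has {3,4,6,7,9} → only 2 remains.
r7c6 = 1: in column 6, 1 can only go here (every other open cell in that column sees a 1).
r2c2 = 4: in box 1, 4 can only go here (every other open cell in that box sees a 4).
r2c5 = 7: in row 2, 7 can only go here (every other open cell in that row sees a 7).
Singles propagation stalls; r7c8 is still open with candidates {2,6}.
  Try r7c8 = 2: this forces r4c8=6, r8c8=1, r9c9=5; then column 7 has no cell left for 5 — contradiction.
So r7c8 = 6.
r4c8 = 2 (sole candidate).
r5c9 = 5 (sole candidate).
r8c8 = 1 (sole candidate).
r9c9 = 2 (sole candidate).
r4c9 = 6 (sole candidate).
r5c5 = 1 (sole candidate).
r6c5 = 8 (sole candidate).
r2c9 = 1 (sole candidate).
r4c3 = 8 (sole candidate).
r4c6 = 5 (sole candidate).
r5c2 = 2 (sole candidate).
r1c5 = 5 (hidden single in row 1).
r1c8 = 9 (hidden single in row 1).
r2c8 = 8 (sole candidate).
r2c6 = 6 (sole candidate).
r2c7 = 3 (sole candidate).
r3c6 = 2 (sole candidate).
r3c7 = 6 (sole candidate).
r1c6 = 8 (sole candidate).
r1c7 = 2 (sole candidate).
r2c4 = 9 (sole candidate).
r3c5 = 4 (sole candidate).
r8c5 = 2 (sole candidate).
r3c4 = 3 (sole candidate).
r7c5 = 9: row 7 has {1,3,6,8}; col 5 has {1,2,3,4,5,6,7,8}; box has {1,2,3,6,7,8} → only 9 remains.
r8c3 = 4 (sole candidate).
r8c4 = 5 (sole candidate).
r9c3 = 1 (sole candidate).
r6c3 = 6 (sole candidate).
r7c4 = 4: row 7 has {1,3,6,8,9}; col 4 has {1,2,3,5,6,7,8,9}; box has {1,2,3,5,6,7,8,9} → only 4 remains.
r7c7 = 5: row 7 has {1,3,4,6,8,9}; col 7 has {1,2,3,6,7,8,9}; box has {1,2,3,6,7,8,9} → only 5 remains.
r9c2 = 5 (sole candidate).
r9c7 = 4 (sole candidate).
r1c3 = 7 (sole candidate).
r6c2 = 1 (sole candidate).
r7c2 = 7: row 7 has {1,3,4,5,6,8,9}; col 2 has {1,2,3,4,5,8,9}; box has {1,3,4,5,6,8,9} → only 7 remains.
r7c3 = 2: row 7 has {1,3,4,5,6,7,8,9}; col 3 has {1,3,4,5,6,7,8,9}; box has {1,3,4,5,6,7,8,9} → only 2 remains.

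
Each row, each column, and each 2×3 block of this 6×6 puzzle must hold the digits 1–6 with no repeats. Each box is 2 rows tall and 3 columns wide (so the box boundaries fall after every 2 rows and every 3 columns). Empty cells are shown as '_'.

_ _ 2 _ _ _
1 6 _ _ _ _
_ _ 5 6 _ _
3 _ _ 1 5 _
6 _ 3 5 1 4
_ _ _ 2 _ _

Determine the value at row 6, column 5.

row 2, column 3 = 4 (sole candidate).
row 2, column 4 = 3 (sole candidate).
row 2, column 5 = 2 (sole candidate).
row 2, column 6 = 5 (sole candidate).
row 4, column 3 = 6 (sole candidate).
row 4, column 6 = 2 (sole candidate).
row 5, column 2 = 2 (sole candidate).
row 6, column 3 = 1 (sole candidate).
row 1, column 1 = 5 (sole candidate).
row 1, column 2 = 3 (sole candidate).
row 1, column 4 = 4 (sole candidate).
row 1, column 5 = 6 (sole candidate).
row 1, column 6 = 1 (sole candidate).
row 3, column 6 = 3 (sole candidate).
row 4, column 2 = 4 (sole candidate).
row 6, column 1 = 4 (sole candidate).
row 6, column 2 = 5 (sole candidate).
row 6, column 5 = 3: row 6 has {1,2,4,5}; col 5 has {1,2,5,6}; box has {1,2,4,5} → only 3 remains.

3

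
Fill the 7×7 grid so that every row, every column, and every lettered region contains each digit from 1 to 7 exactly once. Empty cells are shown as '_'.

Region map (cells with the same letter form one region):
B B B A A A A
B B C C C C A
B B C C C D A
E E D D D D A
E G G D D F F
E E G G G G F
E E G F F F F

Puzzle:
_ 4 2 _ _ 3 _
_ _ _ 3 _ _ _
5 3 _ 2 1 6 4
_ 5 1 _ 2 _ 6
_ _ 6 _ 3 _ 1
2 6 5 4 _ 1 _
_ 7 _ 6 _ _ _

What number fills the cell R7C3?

3

R2C2 = 1: row 2 has {3}; col 2 has {3,4,5,6,7}; region has {2,3,4,5} → only 1 remains.
R3C3 = 7: row 3 has {1,2,3,4,5,6}; col 3 has {1,2,5,6}; region has {1,2,3} → only 7 remains.
R4C4 = 7: row 4 has {1,2,5,6}; col 4 has {2,3,4,6}; region has {1,2,3,6} → only 7 remains.
R4C6 = 4: row 4 has {1,2,5,6,7}; col 6 has {1,3,6}; region has {1,2,3,6,7} → only 4 remains.
R5C1 = 4: row 5 has {1,3,6}; col 1 has {2,5}; region has {2,5,6,7} → only 4 remains.
R5C2 = 2: row 5 has {1,3,4,6}; col 2 has {1,3,4,5,6,7}; region has {1,4,5,6} → only 2 remains.
R5C4 = 5: row 5 has {1,2,3,4,6}; col 4 has {2,3,4,6,7}; region has {1,2,3,4,6,7} → only 5 remains.
R5C6 = 7: row 5 has {1,2,3,4,5,6}; col 6 has {1,3,4,6}; region has {1,6} → only 7 remains.
R6C5 = 7: row 6 has {1,2,4,5,6}; col 5 has {1,2,3}; region has {1,2,4,5,6} → only 7 remains.
R6C7 = 3: row 6 has {1,2,4,5,6,7}; col 7 has {1,4,6}; region has {1,6,7} → only 3 remains.
R7C3 = 3: row 7 has {6,7}; col 3 has {1,2,5,6,7}; region has {1,2,4,5,6,7} → only 3 remains.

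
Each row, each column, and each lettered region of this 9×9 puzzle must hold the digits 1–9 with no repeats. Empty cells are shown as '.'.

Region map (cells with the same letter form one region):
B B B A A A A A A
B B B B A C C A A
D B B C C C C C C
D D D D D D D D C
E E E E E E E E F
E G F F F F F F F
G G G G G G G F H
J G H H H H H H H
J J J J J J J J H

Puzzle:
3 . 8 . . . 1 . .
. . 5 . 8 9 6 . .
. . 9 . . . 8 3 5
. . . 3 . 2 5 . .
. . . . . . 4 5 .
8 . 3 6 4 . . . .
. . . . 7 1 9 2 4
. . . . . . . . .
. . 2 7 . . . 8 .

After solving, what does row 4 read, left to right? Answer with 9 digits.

784392561

R6C7 = 7 (sole candidate).
R7C3 = 6 (sole candidate).
R9C7 = 3 (sole candidate).
R6C6 = 5 (sole candidate).
R7C1 = 5 (sole candidate).
R7C4 = 8 (sole candidate).
R8C7 = 2 (sole candidate).
R6C2 = 2 (sole candidate).
R7C2 = 3 (sole candidate).
R8C2 = 4 (sole candidate).
R2C9 = 3 (hidden single in row 2).
R4C2 = 8: in row 4, 8 can only go here (every other open cell in that row sees an 8).
R5C9 = 8 (hidden single in row 5).
R8C6 = 8 (hidden single in row 8).
R8C5 = 3 (hidden single in row 8).
R5C6 = 3 (hidden single in row 5).
R8C4 = 5 (hidden single in row 8).
R1C5 = 5 (hidden single in row 1).
R9C2 = 5 (hidden single in row 9).
R5C2 = 9 (hidden single in column 2).
R4C3 = 4: in column 3, 4 can only go here (every other open cell in that column sees a 4).
R1C4 = 9 (hidden single in column 4).
R1C9 = 2 (hidden single in row 1).
Singles propagation stalls; R4C9 is still open with candidates {1,7}.
  Try R4C9 = 7: this forces R3C6=4, R9C6=6, R1C6=7, R2C8=4; then row 1 has no cell left for 4 — contradiction.
So R4C9 = 1.
R3C5 = 2 (sole candidate).
R6C9 = 9 (sole candidate).
R9C9 = 6 (sole candidate).
R3C4 = 4 (sole candidate).
R3C6 = 7 (sole candidate).
R6C8 = 1 (sole candidate).
R8C9 = 7 (sole candidate).
R9C6 = 4 (sole candidate).
R1C6 = 6 (sole candidate).
R8C3 = 1 (sole candidate).
R8C8 = 9 (sole candidate).
R1C2 = 7 (sole candidate).
R1C8 = 4 (sole candidate).
R2C2 = 1 (sole candidate).
R2C4 = 2 (sole candidate).
R2C8 = 7 (sole candidate).
R3C2 = 6 (sole candidate).
R4C8 = 6: row 4 has {1,2,3,4,5,8}; col 8 has {1,2,3,4,5,7,8,9}; region has {2,3,4,5,8} → only 6 remains.
R5C3 = 7 (sole candidate).
R5C4 = 1 (sole candidate).
R5C5 = 6 (sole candidate).
R8C1 = 6 (sole candidate).
R2C1 = 4 (sole candidate).
R3C1 = 1 (sole candidate).
R4C5 = 9: row 4 has {1,2,3,4,5,6,8}; col 5 has {2,3,4,5,6,7,8}; region has {1,2,3,4,5,6,8} → only 9 remains.
R5C1 = 2 (sole candidate).
R9C1 = 9 (sole candidate).
R9C5 = 1 (sole candidate).
R4C1 = 7: row 4 has {1,2,3,4,5,6,8,9}; col 1 has {1,2,3,4,5,6,8,9}; region has {1,2,3,4,5,6,8,9} → only 7 remains.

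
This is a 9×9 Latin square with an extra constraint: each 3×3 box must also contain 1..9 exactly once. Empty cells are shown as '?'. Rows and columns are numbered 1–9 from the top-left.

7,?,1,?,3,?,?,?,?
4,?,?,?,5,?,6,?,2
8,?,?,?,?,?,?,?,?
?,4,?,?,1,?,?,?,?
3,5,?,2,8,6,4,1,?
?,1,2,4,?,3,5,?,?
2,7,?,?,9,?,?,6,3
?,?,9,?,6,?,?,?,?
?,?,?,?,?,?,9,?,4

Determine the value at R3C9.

R1C7 = 8 (sole candidate).
R2C3 = 3 (sole candidate).
R5C3 = 7 (sole candidate).
R5C9 = 9 (sole candidate).
R6C5 = 7 (sole candidate).
R6C8 = 8 (sole candidate).
R6C9 = 6 (sole candidate).
R7C7 = 1 (sole candidate).
R9C5 = 2 (sole candidate).
R1C9 = 5 (sole candidate).
R2C2 = 9 (sole candidate).
R2C8 = 7 (sole candidate).
R3C5 = 4 (sole candidate).
R3C7 = 3 (sole candidate).
R3C8 = 9 (sole candidate).
R3C9 = 1: row 3 has {3,4,8,9}; col 9 has {2,3,4,5,6,9}; box has {2,3,5,6,7,8,9} → only 1 remains.

1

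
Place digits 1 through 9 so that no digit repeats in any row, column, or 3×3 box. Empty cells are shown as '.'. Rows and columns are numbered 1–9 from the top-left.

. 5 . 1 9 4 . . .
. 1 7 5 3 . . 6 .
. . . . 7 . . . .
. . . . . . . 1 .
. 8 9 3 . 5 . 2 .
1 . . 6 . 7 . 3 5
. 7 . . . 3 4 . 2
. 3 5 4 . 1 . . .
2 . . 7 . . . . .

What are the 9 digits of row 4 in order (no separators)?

r4c1 = 5: in row 4, 5 can only go here (every other open cell in that row sees a 5).
r4c3 = 3: in row 4, 3 can only go here (every other open cell in that row sees a 3).
r5c5 = 1: in row 5, 1 can only go here (every other open cell in that row sees a 1).
r6c7 = 9: in row 6, 9 can only go here (every other open cell in that row sees a 9).
r6c5 = 8: in row 6, 8 can only go here (every other open cell in that row sees an 8).
r7c3 = 1: in row 7, 1 can only go here (every other open cell in that row sees a 1).
r8c5 = 2: in row 8, 2 can only go here (every other open cell in that row sees a 2).
r4c5 = 4: row 4 has {1,3,5}; col 5 has {1,2,3,7,8,9}; box has {1,3,5,6,7,8} → only 4 remains.
r5c1 = 7: in column 1, 7 can only go here (every other open cell in that column sees a 7).
r5c7 = 6: row 5 has {1,2,3,5,7,8,9}; col 7 has {4,9}; box has {1,2,3,5,9} → only 6 remains.
r5c9 = 4: row 5 has {1,2,3,5,6,7,8,9}; col 9 has {2,5}; box has {1,2,3,5,6,9} → only 4 remains.
r2c1 = 4: in row 2, 4 can only go here (every other open cell in that row sees a 4).
r2c9 = 9: in row 2, 9 can only go here (every other open cell in that row sees a 9).
r3c8 = 4: in row 3, 4 can only go here (every other open cell in that row sees a 4).
r3c7 = 5: in row 3, 5 can only go here (every other open cell in that row sees a 5).
r3c9 = 1: in row 3, 1 can only go here (every other open cell in that row sees a 1).
r3c1 = 3: in row 3, 3 can only go here (every other open cell in that row sees a 3).
r3c2 = 9: in row 3, 9 can only go here (every other open cell in that row sees a 9).
r4c2 = 6: in row 4, 6 can only go here (every other open cell in that row sees a 6).
r9c2 = 4: row 9 has {2,7}; col 2 has {1,3,5,6,7,8,9}; box has {1,2,3,5,7} → only 4 remains.
r6c2 = 2: row 6 has {1,3,5,6,7,8,9}; col 2 has {1,3,4,5,6,7,8,9}; box has {1,3,5,6,7,8,9} → only 2 remains.
r6c3 = 4: row 6 has {1,2,3,5,6,7,8,9}; col 3 has {1,3,5,7,9}; box has {1,2,3,5,6,7,8,9} → only 4 remains.
r9c7 = 1: in row 9, 1 can only go here (every other open cell in that row sees a 1).
r9c9 = 3: in row 9, 3 can only go here (every other open cell in that row sees a 3).
r1c7 = 3: in row 1, 3 can only go here (every other open cell in that row sees a 3).
r1c3 = 2: in row 1, 2 can only go here (every other open cell in that row sees a 2).
r1c1 = 6: in row 1, 6 can only go here (every other open cell in that row sees a 6).
r3c3 = 8: row 3 has {1,3,4,5,7,9}; col 3 has {1,2,3,4,5,7,9}; box has {1,2,3,4,5,6,7,9} → only 8 remains.
r3c4 = 2: row 3 has {1,3,4,5,7,8,9}; col 4 has {1,3,4,5,6,7}; box has {1,3,4,5,7,9} → only 2 remains.
r3c6 = 6: row 3 has {1,2,3,4,5,7,8,9}; col 6 has {1,3,4,5,7}; box has {1,2,3,4,5,7,9} → only 6 remains.
r4c4 = 9: row 4 has {1,3,4,5,6}; col 4 has {1,2,3,4,5,6,7}; box has {1,3,4,5,6,7,8} → only 9 remains.
r4c6 = 2: row 4 has {1,3,4,5,6,9}; col 6 has {1,3,4,5,6,7}; box has {1,3,4,5,6,7,8,9} → only 2 remains.
r7c4 = 8: row 7 has {1,2,3,4,7}; col 4 has {1,2,3,4,5,6,7,9}; box has {1,2,3,4,7} → only 8 remains.
r9c3 = 6: row 9 has {1,2,3,4,7}; col 3 has {1,2,3,4,5,7,8,9}; box has {1,2,3,4,5,7} → only 6 remains.
r9c5 = 5: row 9 has {1,2,3,4,6,7}; col 5 has {1,2,3,4,7,8,9}; box has {1,2,3,4,7,8} → only 5 remains.
r9c6 = 9: row 9 has {1,2,3,4,5,6,7}; col 6 has {1,2,3,4,5,6,7}; box has {1,2,3,4,5,7,8} → only 9 remains.
r9c8 = 8: row 9 has {1,2,3,4,5,6,7,9}; col 8 has {1,2,3,4,6}; box has {1,2,3,4} → only 8 remains.
r1c8 = 7: row 1 has {1,2,3,4,5,6,9}; col 8 has {1,2,3,4,6,8}; box has {1,3,4,5,6,9} → only 7 remains.
r1c9 = 8: row 1 has {1,2,3,4,5,6,7,9}; col 9 has {1,2,3,4,5,9}; box has {1,3,4,5,6,7,9} → only 8 remains.
r2c6 = 8: row 2 has {1,3,4,5,6,7,9}; col 6 has {1,2,3,4,5,6,7,9}; box has {1,2,3,4,5,6,7,9} → only 8 remains.
r2c7 = 2: row 2 has {1,3,4,5,6,7,8,9}; col 7 has {1,3,4,5,6,9}; box has {1,3,4,5,6,7,8,9} → only 2 remains.
r4c9 = 7: row 4 has {1,2,3,4,5,6,9}; col 9 has {1,2,3,4,5,8,9}; box has {1,2,3,4,5,6,9} → only 7 remains.
r7c1 = 9: row 7 has {1,2,3,4,7,8}; col 1 has {1,2,3,4,5,6,7}; box has {1,2,3,4,5,6,7} → only 9 remains.
r7c5 = 6: row 7 has {1,2,3,4,7,8,9}; col 5 has {1,2,3,4,5,7,8,9}; box has {1,2,3,4,5,7,8,9} → only 6 remains.
r7c8 = 5: row 7 has {1,2,3,4,6,7,8,9}; col 8 has {1,2,3,4,6,7,8}; box has {1,2,3,4,8} → only 5 remains.
r8c1 = 8: row 8 has {1,2,3,4,5}; col 1 has {1,2,3,4,5,6,7,9}; box has {1,2,3,4,5,6,7,9} → only 8 remains.
r8c7 = 7: row 8 has {1,2,3,4,5,8}; col 7 has {1,2,3,4,5,6,9}; box has {1,2,3,4,5,8} → only 7 remains.
r8c8 = 9: row 8 has {1,2,3,4,5,7,8}; col 8 has {1,2,3,4,5,6,7,8}; box has {1,2,3,4,5,7,8} → only 9 remains.
r8c9 = 6: row 8 has {1,2,3,4,5,7,8,9}; col 9 has {1,2,3,4,5,7,8,9}; box has {1,2,3,4,5,7,8,9} → only 6 remains.
r4c7 = 8: row 4 has {1,2,3,4,5,6,7,9}; col 7 has {1,2,3,4,5,6,7,9}; box has {1,2,3,4,5,6,7,9} → only 8 remains.

563942817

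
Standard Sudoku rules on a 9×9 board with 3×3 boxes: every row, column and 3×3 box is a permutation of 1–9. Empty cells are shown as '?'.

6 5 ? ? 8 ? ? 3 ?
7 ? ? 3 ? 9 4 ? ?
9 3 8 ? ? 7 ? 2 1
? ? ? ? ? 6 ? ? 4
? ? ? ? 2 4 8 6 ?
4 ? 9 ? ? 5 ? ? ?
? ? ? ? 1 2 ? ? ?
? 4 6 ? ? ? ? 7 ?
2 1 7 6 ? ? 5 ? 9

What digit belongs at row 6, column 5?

7

row 1, column 6 = 1 (sole candidate).
row 1, column 9 = 7 (sole candidate).
row 2, column 2 = 2 (sole candidate).
row 2, column 3 = 1 (sole candidate).
row 3, column 7 = 6 (sole candidate).
row 5, column 2 = 7 (sole candidate).
row 6, column 8 = 1 (sole candidate).
row 7, column 7 = 3 (sole candidate).
row 1, column 3 = 4 (sole candidate).
row 1, column 4 = 2 (sole candidate).
row 1, column 7 = 9 (sole candidate).
row 4, column 2 = 8 (sole candidate).
row 6, column 2 = 6 (sole candidate).
row 7, column 2 = 9 (sole candidate).
row 7, column 3 = 5 (sole candidate).
row 5, column 3 = 3 (sole candidate).
row 5, column 9 = 5 (sole candidate).
row 7, column 1 = 8 (sole candidate).
row 7, column 8 = 4 (sole candidate).
row 7, column 9 = 6 (sole candidate).
row 8, column 1 = 3 (sole candidate).
row 8, column 6 = 8 (sole candidate).
row 8, column 9 = 2 (sole candidate).
row 9, column 6 = 3 (sole candidate).
row 9, column 8 = 8 (sole candidate).
row 2, column 8 = 5 (sole candidate).
row 2, column 9 = 8 (sole candidate).
row 4, column 3 = 2 (sole candidate).
row 4, column 7 = 7 (sole candidate).
row 4, column 8 = 9 (sole candidate).
row 5, column 1 = 1 (sole candidate).
row 5, column 4 = 9 (sole candidate).
row 6, column 7 = 2 (sole candidate).
row 6, column 9 = 3 (sole candidate).
row 7, column 4 = 7 (sole candidate).
row 8, column 4 = 5 (sole candidate).
row 8, column 5 = 9 (sole candidate).
row 8, column 7 = 1 (sole candidate).
row 9, column 5 = 4 (sole candidate).
row 2, column 5 = 6 (sole candidate).
row 3, column 4 = 4 (sole candidate).
row 3, column 5 = 5 (sole candidate).
row 4, column 1 = 5 (sole candidate).
row 4, column 4 = 1 (sole candidate).
row 4, column 5 = 3 (sole candidate).
row 6, column 4 = 8 (sole candidate).
row 6, column 5 = 7: row 6 has {1,2,3,4,5,6,8,9}; col 5 has {1,2,3,4,5,6,8,9}; box has {1,2,3,4,5,6,8,9} → only 7 remains.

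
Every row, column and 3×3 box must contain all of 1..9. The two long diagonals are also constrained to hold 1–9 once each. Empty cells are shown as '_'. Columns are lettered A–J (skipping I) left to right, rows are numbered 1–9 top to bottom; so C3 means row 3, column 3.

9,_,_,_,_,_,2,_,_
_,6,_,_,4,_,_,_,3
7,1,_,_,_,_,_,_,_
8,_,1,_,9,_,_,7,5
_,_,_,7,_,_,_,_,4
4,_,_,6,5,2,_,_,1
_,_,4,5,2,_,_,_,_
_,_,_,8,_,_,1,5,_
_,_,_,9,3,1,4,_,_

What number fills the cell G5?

F4 = 3 (sole candidate).
G4 = 6 (sole candidate).
F5 = 8 (sole candidate).
B4 = 2 (sole candidate).
D4 = 4 (sole candidate).
E5 = 1 (sole candidate).
D2 = 1 (hidden single in row 2).
D1 = 3 (sole candidate).
D3 = 2 (sole candidate).
H1 = 1 (hidden single in row 1).
B1 = 4 (hidden single in row 1).
C3 = 3 (hidden single in row 3).
H3 = 4 (hidden single in row 3).
H5 = 2 (hidden single in row 5).
A7 = 1 (hidden single in row 7).
A8 = 3 (hidden single in row 8).
F8 = 4 (hidden single in row 8).
H7 = 3 (hidden single in row 7).
A5 = 6 (hidden single in column 1).
H9 = 6 (hidden single in column 8).
F7 = 6 (hidden single in row 7).
E8 = 7 (sole candidate).
B8 = 9 (sole candidate).
J8 = 2 (sole candidate).
H2 = 8 (sole candidate).
G3 = 5 (sole candidate).
H6 = 9 (sole candidate).
C8 = 6 (sole candidate).
A9 = 2 (sole candidate).
J1 = 7 (sole candidate).
A2 = 5 (sole candidate).
C2 = 2 (sole candidate).
G2 = 9 (sole candidate).
F3 = 9 (sole candidate).
J3 = 6 (sole candidate).
G5 = 3: row 5 has {1,2,4,6,7,8}; col 7 has {1,2,4,5,6,9}; box has {1,2,4,5,6,7,9} → only 3 remains.

3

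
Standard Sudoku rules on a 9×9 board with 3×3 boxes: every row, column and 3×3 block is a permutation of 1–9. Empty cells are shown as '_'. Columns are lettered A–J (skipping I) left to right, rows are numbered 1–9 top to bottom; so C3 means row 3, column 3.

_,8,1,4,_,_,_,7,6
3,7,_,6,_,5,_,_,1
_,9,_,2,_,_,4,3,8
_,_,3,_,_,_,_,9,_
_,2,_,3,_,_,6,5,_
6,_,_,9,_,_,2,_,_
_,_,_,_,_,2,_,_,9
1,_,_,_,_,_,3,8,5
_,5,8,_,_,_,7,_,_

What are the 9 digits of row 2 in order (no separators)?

G2 = 9: row 2 has {1,3,5,6,7}; col 7 has {2,3,4,6,7}; box has {1,3,4,6,7,8} → only 9 remains.
H2 = 2: row 2 has {1,3,5,6,7,9}; col 8 has {3,5,7,8,9}; box has {1,3,4,6,7,8,9} → only 2 remains.
A3 = 5 (sole candidate).
C3 = 6 (sole candidate).
G7 = 1 (sole candidate).
D8 = 7 (sole candidate).
D9 = 1 (sole candidate).
A1 = 2 (sole candidate).
G1 = 5 (sole candidate).
C2 = 4: row 2 has {1,2,3,5,6,7,9}; col 3 has {1,3,6,8}; box has {1,2,3,5,6,7,8,9} → only 4 remains.
E2 = 8: row 2 has {1,2,3,4,5,6,7,9}; col 5 has {}; box has {2,4,5,6} → only 8 remains.

374685921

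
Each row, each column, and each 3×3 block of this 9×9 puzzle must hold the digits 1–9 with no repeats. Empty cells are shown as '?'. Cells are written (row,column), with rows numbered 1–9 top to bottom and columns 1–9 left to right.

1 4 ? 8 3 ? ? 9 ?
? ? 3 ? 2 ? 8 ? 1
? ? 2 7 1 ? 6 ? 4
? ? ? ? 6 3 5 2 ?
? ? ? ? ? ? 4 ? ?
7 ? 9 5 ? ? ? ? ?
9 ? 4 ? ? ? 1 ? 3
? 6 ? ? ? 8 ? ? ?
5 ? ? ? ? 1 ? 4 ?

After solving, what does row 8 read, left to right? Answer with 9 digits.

(2,1) = 6 (sole candidate).
(3,1) = 8 (sole candidate).
(4,1) = 4 (sole candidate).
(6,7) = 3 (sole candidate).
(1,6) = 6 (hidden single in row 1).
(3,8) = 3 (hidden single in row 3).
(4,9) = 7 (hidden single in row 4).
(4,4) = 9 (hidden single in row 4).
(2,4) = 4 (sole candidate).
(5,9) = 9 (hidden single in row 5).
(8,3) = 1: in row 8, 1 can only go here (every other open cell in that row sees a 1).
(8,5) = 4: in row 8, 4 can only go here (every other open cell in that row sees a 4).
(4,3) = 8 (sole candidate).
(6,5) = 8 (sole candidate).
(6,9) = 6 (sole candidate).
(9,3) = 7 (sole candidate).
(9,5) = 9 (sole candidate).
(9,7) = 2 (sole candidate).
(9,9) = 8 (sole candidate).
(1,3) = 5 (sole candidate).
(1,7) = 7 (sole candidate).
(1,9) = 2 (sole candidate).
(2,8) = 5 (sole candidate).
(3,2) = 9 (sole candidate).
(3,6) = 5 (sole candidate).
(4,2) = 1 (sole candidate).
(5,3) = 6 (sole candidate).
(5,5) = 7 (sole candidate).
(5,6) = 2 (sole candidate).
(6,2) = 2 (sole candidate).
(6,6) = 4 (sole candidate).
(6,8) = 1 (sole candidate).
(7,2) = 8 (sole candidate).
(7,5) = 5 (sole candidate).
(7,6) = 7 (sole candidate).
(7,8) = 6 (sole candidate).
(8,7) = 9: row 8 has {1,4,6,8}; col 7 has {1,2,3,4,5,6,7,8}; box has {1,2,3,4,6,8} → only 9 remains.
(8,8) = 7: row 8 has {1,4,6,8,9}; col 8 has {1,2,3,4,5,6,9}; box has {1,2,3,4,6,8,9} → only 7 remains.
(8,9) = 5: row 8 has {1,4,6,7,8,9}; col 9 has {1,2,3,4,6,7,8,9}; box has {1,2,3,4,6,7,8,9} → only 5 remains.
(9,2) = 3 (sole candidate).
(9,4) = 6 (sole candidate).
(2,2) = 7 (sole candidate).
(2,6) = 9 (sole candidate).
(5,1) = 3 (sole candidate).
(5,2) = 5 (sole candidate).
(5,4) = 1 (sole candidate).
(5,8) = 8 (sole candidate).
(7,4) = 2 (sole candidate).
(8,1) = 2: row 8 has {1,4,5,6,7,8,9}; col 1 has {1,3,4,5,6,7,8,9}; box has {1,3,4,5,6,7,8,9} → only 2 remains.
(8,4) = 3: row 8 has {1,2,4,5,6,7,8,9}; col 4 has {1,2,4,5,6,7,8,9}; box has {1,2,4,5,6,7,8,9} → only 3 remains.

261348975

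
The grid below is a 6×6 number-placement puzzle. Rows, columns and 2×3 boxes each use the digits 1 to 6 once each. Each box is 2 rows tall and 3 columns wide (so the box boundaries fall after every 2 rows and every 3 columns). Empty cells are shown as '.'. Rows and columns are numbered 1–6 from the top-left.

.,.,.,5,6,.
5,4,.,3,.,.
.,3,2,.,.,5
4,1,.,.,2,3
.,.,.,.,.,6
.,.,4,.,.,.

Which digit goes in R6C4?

2

R1C2 = 2 (sole candidate).
R2C5 = 1 (sole candidate).
R2C6 = 2 (sole candidate).
R3C1 = 6 (sole candidate).
R3C5 = 4 (sole candidate).
R4C3 = 5 (sole candidate).
R4C4 = 6 (sole candidate).
R5C2 = 5 (sole candidate).
R5C5 = 3 (sole candidate).
R6C2 = 6 (sole candidate).
R6C5 = 5 (sole candidate).
R6C6 = 1 (sole candidate).
R1C6 = 4 (sole candidate).
R2C3 = 6 (sole candidate).
R3C4 = 1 (sole candidate).
R5C3 = 1 (sole candidate).
R6C4 = 2: row 6 has {1,4,5,6}; col 4 has {1,3,5,6}; box has {1,3,5,6} → only 2 remains.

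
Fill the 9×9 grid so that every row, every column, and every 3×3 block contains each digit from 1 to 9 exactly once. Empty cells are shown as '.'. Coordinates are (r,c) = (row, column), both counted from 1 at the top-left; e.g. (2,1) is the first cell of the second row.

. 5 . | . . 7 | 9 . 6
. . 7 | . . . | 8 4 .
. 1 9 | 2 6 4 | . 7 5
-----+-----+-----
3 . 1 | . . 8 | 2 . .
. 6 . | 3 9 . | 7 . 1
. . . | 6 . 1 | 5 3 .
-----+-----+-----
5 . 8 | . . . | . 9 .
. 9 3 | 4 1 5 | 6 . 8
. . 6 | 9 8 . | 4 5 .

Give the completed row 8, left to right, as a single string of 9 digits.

793415628

(1,5) = 3: row 1 has {5,6,7,9}; col 5 has {1,6,8,9}; box has {2,4,6,7} → only 3 remains.
(2,5) = 5: row 2 has {4,7,8}; col 5 has {1,3,6,8,9}; box has {2,3,4,6,7} → only 5 remains.
(2,6) = 9: row 2 has {4,5,7,8}; col 6 has {1,4,5,7,8}; box has {2,3,4,5,6,7} → only 9 remains.
(3,1) = 8: row 3 has {1,2,4,5,6,7,9}; col 1 has {3,5}; box has {1,5,7,9} → only 8 remains.
(3,7) = 3: row 3 has {1,2,4,5,6,7,8,9}; col 7 has {2,4,5,6,7,8,9}; box has {4,5,6,7,8,9} → only 3 remains.
(4,8) = 6: row 4 has {1,2,3,8}; col 8 has {3,4,5,7,9}; box has {1,2,3,5,7} → only 6 remains.
(5,6) = 2: row 5 has {1,3,6,7,9}; col 6 has {1,4,5,7,8,9}; box has {1,3,6,8,9} → only 2 remains.
(5,8) = 8: row 5 has {1,2,3,6,7,9}; col 8 has {3,4,5,6,7,9}; box has {1,2,3,5,6,7} → only 8 remains.
(7,4) = 7: row 7 has {5,8,9}; col 4 has {2,3,4,6,9}; box has {1,4,5,8,9} → only 7 remains.
(7,5) = 2: row 7 has {5,7,8,9}; col 5 has {1,3,5,6,8,9}; box has {1,4,5,7,8,9} → only 2 remains.
(7,7) = 1: row 7 has {2,5,7,8,9}; col 7 has {2,3,4,5,6,7,8,9}; box has {4,5,6,8,9} → only 1 remains.
(7,9) = 3: row 7 has {1,2,5,7,8,9}; col 9 has {1,5,6,8}; box has {1,4,5,6,8,9} → only 3 remains.
(8,8) = 2: row 8 has {1,3,4,5,6,8,9}; col 8 has {3,4,5,6,7,8,9}; box has {1,3,4,5,6,8,9} → only 2 remains.
(9,6) = 3: row 9 has {4,5,6,8,9}; col 6 has {1,2,4,5,7,8,9}; box has {1,2,4,5,7,8,9} → only 3 remains.
(9,9) = 7: row 9 has {3,4,5,6,8,9}; col 9 has {1,3,5,6,8}; box has {1,2,3,4,5,6,8,9} → only 7 remains.
(1,8) = 1: row 1 has {3,5,6,7,9}; col 8 has {2,3,4,5,6,7,8,9}; box has {3,4,5,6,7,8,9} → only 1 remains.
(2,4) = 1: row 2 has {4,5,7,8,9}; col 4 has {2,3,4,6,7,9}; box has {2,3,4,5,6,7,9} → only 1 remains.
(2,9) = 2: row 2 has {1,4,5,7,8,9}; col 9 has {1,3,5,6,7,8}; box has {1,3,4,5,6,7,8,9} → only 2 remains.
(4,4) = 5: row 4 has {1,2,3,6,8}; col 4 has {1,2,3,4,6,7,9}; box has {1,2,3,6,8,9} → only 5 remains.
(5,1) = 4: row 5 has {1,2,3,6,7,8,9}; col 1 has {3,5,8}; box has {1,3,6} → only 4 remains.
(5,3) = 5: row 5 has {1,2,3,4,6,7,8,9}; col 3 has {1,3,6,7,8,9}; box has {1,3,4,6} → only 5 remains.
(6,3) = 2: row 6 has {1,3,5,6}; col 3 has {1,3,5,6,7,8,9}; box has {1,3,4,5,6} → only 2 remains.
(7,2) = 4: row 7 has {1,2,3,5,7,8,9}; col 2 has {1,5,6,9}; box has {3,5,6,8,9} → only 4 remains.
(7,6) = 6: row 7 has {1,2,3,4,5,7,8,9}; col 6 has {1,2,3,4,5,7,8,9}; box has {1,2,3,4,5,7,8,9} → only 6 remains.
(8,1) = 7: row 8 has {1,2,3,4,5,6,8,9}; col 1 has {3,4,5,8}; box has {3,4,5,6,8,9} → only 7 remains.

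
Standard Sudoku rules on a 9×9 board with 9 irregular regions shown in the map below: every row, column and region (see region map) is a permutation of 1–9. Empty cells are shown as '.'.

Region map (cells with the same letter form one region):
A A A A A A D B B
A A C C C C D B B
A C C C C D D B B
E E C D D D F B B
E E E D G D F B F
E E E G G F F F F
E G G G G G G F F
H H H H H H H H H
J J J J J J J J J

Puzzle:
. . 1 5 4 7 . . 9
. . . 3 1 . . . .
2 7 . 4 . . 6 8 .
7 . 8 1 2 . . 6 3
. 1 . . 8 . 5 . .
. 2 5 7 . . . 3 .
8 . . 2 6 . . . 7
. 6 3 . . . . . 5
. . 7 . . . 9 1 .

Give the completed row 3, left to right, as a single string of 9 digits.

r1c8 = 2 (sole candidate).
r2c9 = 4 (sole candidate).
r3c3 = 9: row 3 has {2,4,6,7,8}; col 3 has {1,3,5,7,8}; region has {1,3,4,7,8} → only 9 remains.
r3c5 = 5: row 3 has {2,4,6,7,8,9}; col 5 has {1,2,4,6,8}; region has {1,3,4,7,8,9} → only 5 remains.
r3c6 = 3: row 3 has {2,4,5,6,7,8,9}; col 6 has {7}; region has {1,2,6} → only 3 remains.
r3c9 = 1: row 3 has {2,3,4,5,6,7,8,9}; col 9 has {3,4,5,7,9}; region has {2,3,4,6,8,9} → only 1 remains.

279453681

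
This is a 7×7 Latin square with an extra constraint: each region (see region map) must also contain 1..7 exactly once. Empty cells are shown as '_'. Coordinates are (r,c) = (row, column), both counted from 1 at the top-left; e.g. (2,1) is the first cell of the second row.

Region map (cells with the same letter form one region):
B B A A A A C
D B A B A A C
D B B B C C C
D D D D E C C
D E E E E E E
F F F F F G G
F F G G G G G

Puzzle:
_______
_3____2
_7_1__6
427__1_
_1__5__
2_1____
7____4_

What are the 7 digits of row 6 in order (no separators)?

2416375

(1,5) = 1 (hidden single in row 1).
(2,1) = 1 (hidden single in row 2).
(3,3) = 2 (hidden single in row 3).
(3,5) = 4 (hidden single in row 3).
(7,7) = 1 (hidden single in row 7).
(7,5) = 2 (hidden single in column 5).
(2,5) = 7 (hidden single in column 5).
(1,7) = 7 (hidden single in row 1).
(6,6) = 7: in row 6, 7 can only go here (every other open cell in that row sees a 7).
(5,4) = 7 (hidden single in row 5).
(5,6) = 2 (hidden single in row 5).
(1,4) = 2 (hidden single in row 1).
(5,7) = 4 (hidden single in column 7).
Singles propagation stalls; (6,5) is still open with candidates {3,6}.
  Try (6,5) = 6: this forces (4,5)=3, (4,7)=5, (5,3)=6, (6,7)=3; then row 7 has no cell left for 3 — contradiction.
So (6,5) = 3.
(4,5) = 6 (sole candidate).
(5,3) = 3 (sole candidate).
(6,7) = 5: row 6 has {1,2,3,7}; col 7 has {1,2,4,6,7}; region has {1,2,4,7} → only 5 remains.
(7,3) = 6 (sole candidate).
(7,4) = 3 (sole candidate).
(4,4) = 5 (sole candidate).
(4,7) = 3 (sole candidate).
(5,1) = 6 (sole candidate).
(7,2) = 5 (sole candidate).
(1,1) = 5 (sole candidate).
(1,3) = 4 (sole candidate).
(2,3) = 5 (sole candidate).
(2,6) = 6 (sole candidate).
(3,1) = 3 (sole candidate).
(3,6) = 5 (sole candidate).
(1,2) = 6 (sole candidate).
(1,6) = 3 (sole candidate).
(2,4) = 4 (sole candidate).
(6,2) = 4: row 6 has {1,2,3,5,7}; col 2 has {1,2,3,5,6,7}; region has {1,2,3,5,7} → only 4 remains.
(6,4) = 6: row 6 has {1,2,3,4,5,7}; col 4 has {1,2,3,4,5,7}; region has {1,2,3,4,5,7} → only 6 remains.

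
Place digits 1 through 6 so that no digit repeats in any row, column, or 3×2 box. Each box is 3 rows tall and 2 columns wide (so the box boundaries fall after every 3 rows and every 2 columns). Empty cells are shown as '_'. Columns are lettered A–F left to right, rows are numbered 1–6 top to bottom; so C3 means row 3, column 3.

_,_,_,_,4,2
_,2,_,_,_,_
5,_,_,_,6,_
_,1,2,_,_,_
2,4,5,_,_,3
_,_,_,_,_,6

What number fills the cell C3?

4

B3 = 3: row 3 has {5,6}; col 2 has {1,2,4}; box has {2,5} → only 3 remains.
F3 = 1: row 3 has {3,5,6}; col 6 has {2,3,6}; box has {2,4,6} → only 1 remains.
E4 = 5: row 4 has {1,2}; col 5 has {4,6}; box has {3,6} → only 5 remains.
F4 = 4: row 4 has {1,2,5}; col 6 has {1,2,3,6}; box has {3,5,6} → only 4 remains.
E5 = 1: row 5 has {2,3,4,5}; col 5 has {4,5,6}; box has {3,4,5,6} → only 1 remains.
A6 = 3: row 6 has {6}; col 1 has {2,5}; box has {1,2,4} → only 3 remains.
B6 = 5: row 6 has {3,6}; col 2 has {1,2,3,4}; box has {1,2,3,4} → only 5 remains.
E6 = 2: row 6 has {3,5,6}; col 5 has {1,4,5,6}; box has {1,3,4,5,6} → only 2 remains.
B1 = 6: row 1 has {2,4}; col 2 has {1,2,3,4,5}; box has {2,3,5} → only 6 remains.
E2 = 3: row 2 has {2}; col 5 has {1,2,4,5,6}; box has {1,2,4,6} → only 3 remains.
F2 = 5: row 2 has {2,3}; col 6 has {1,2,3,4,6}; box has {1,2,3,4,6} → only 5 remains.
C3 = 4: row 3 has {1,3,5,6}; col 3 has {2,5}; box has {} → only 4 remains.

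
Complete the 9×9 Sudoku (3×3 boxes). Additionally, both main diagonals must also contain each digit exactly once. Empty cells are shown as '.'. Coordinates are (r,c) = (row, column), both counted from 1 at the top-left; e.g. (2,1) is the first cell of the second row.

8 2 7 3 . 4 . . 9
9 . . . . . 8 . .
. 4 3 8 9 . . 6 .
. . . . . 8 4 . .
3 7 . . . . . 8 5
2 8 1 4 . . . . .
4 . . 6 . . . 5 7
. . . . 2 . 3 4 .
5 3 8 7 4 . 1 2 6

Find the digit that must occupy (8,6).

1

(1,7) = 5: row 1 has {2,3,4,7,8,9}; col 7 has {1,3,4,8}; box has {6,8,9} → only 5 remains.
(1,8) = 1: row 1 has {2,3,4,5,7,8,9}; col 8 has {2,4,5,6,8}; box has {5,6,8,9} → only 1 remains.
(3,1) = 1: row 3 has {3,4,6,8,9}; col 1 has {2,3,4,5,8,9}; box has {2,3,4,7,8,9} → only 1 remains.
(3,9) = 2: row 3 has {1,3,4,6,8,9}; col 9 has {5,6,7,9}; box has {1,5,6,8,9} → only 2 remains.
(4,1) = 6: row 4 has {4,8}; col 1 has {1,2,3,4,5,8,9}; box has {1,2,3,7,8} → only 6 remains.
(5,5) = 1: row 5 has {3,5,7,8}; col 5 has {2,4,9}; box has {4,8}; main diagonal has {3,4,6,8}; anti-diagonal has {4,5,8,9} → only 1 remains.
(6,9) = 3: row 6 has {1,2,4,8}; col 9 has {2,5,6,7,9}; box has {4,5,8} → only 3 remains.
(7,3) = 2: row 7 has {4,5,6,7}; col 3 has {1,3,7,8}; box has {3,4,5,8}; anti-diagonal has {1,4,5,8,9} → only 2 remains.
(7,7) = 9: row 7 has {2,4,5,6,7}; col 7 has {1,3,4,5,8}; box has {1,2,3,4,5,6,7}; main diagonal has {1,3,4,6,8} → only 9 remains.
(8,1) = 7: row 8 has {2,3,4}; col 1 has {1,2,3,4,5,6,8,9}; box has {2,3,4,5,8} → only 7 remains.
(8,2) = 6: row 8 has {2,3,4,7}; col 2 has {2,3,4,7,8}; box has {2,3,4,5,7,8}; anti-diagonal has {1,2,4,5,8,9} → only 6 remains.
(8,3) = 9: row 8 has {2,3,4,6,7}; col 3 has {1,2,3,7,8}; box has {2,3,4,5,6,7,8} → only 9 remains.
(8,9) = 8: row 8 has {2,3,4,6,7,9}; col 9 has {2,3,5,6,7,9}; box has {1,2,3,4,5,6,7,9} → only 8 remains.
(9,6) = 9: row 9 has {1,2,3,4,5,6,7,8}; col 6 has {4,8}; box has {2,4,6,7} → only 9 remains.
(1,5) = 6: row 1 has {1,2,3,4,5,7,8,9}; col 5 has {1,2,4,9}; box has {3,4,8,9} → only 6 remains.
(2,2) = 5: row 2 has {8,9}; col 2 has {2,3,4,6,7,8}; box has {1,2,3,4,7,8,9}; main diagonal has {1,3,4,6,8,9} → only 5 remains.
(2,3) = 6: row 2 has {5,8,9}; col 3 has {1,2,3,7,8,9}; box has {1,2,3,4,5,7,8,9} → only 6 remains.
(2,5) = 7: row 2 has {5,6,8,9}; col 5 has {1,2,4,6,9}; box has {3,4,6,8,9} → only 7 remains.
(2,8) = 3: row 2 has {5,6,7,8,9}; col 8 has {1,2,4,5,6,8}; box has {1,2,5,6,8,9}; anti-diagonal has {1,2,4,5,6,8,9} → only 3 remains.
(2,9) = 4: row 2 has {3,5,6,7,8,9}; col 9 has {2,3,5,6,7,8,9}; box has {1,2,3,5,6,8,9} → only 4 remains.
(3,6) = 5: row 3 has {1,2,3,4,6,8,9}; col 6 has {4,8,9}; box has {3,4,6,7,8,9} → only 5 remains.
(3,7) = 7: row 3 has {1,2,3,4,5,6,8,9}; col 7 has {1,3,4,5,8,9}; box has {1,2,3,4,5,6,8,9}; anti-diagonal has {1,2,3,4,5,6,8,9} → only 7 remains.
(4,2) = 9: row 4 has {4,6,8}; col 2 has {2,3,4,5,6,7,8}; box has {1,2,3,6,7,8} → only 9 remains.
(4,3) = 5: row 4 has {4,6,8,9}; col 3 has {1,2,3,6,7,8,9}; box has {1,2,3,6,7,8,9} → only 5 remains.
(4,4) = 2: row 4 has {4,5,6,8,9}; col 4 has {3,4,6,7,8}; box has {1,4,8}; main diagonal has {1,3,4,5,6,8,9} → only 2 remains.
(4,5) = 3: row 4 has {2,4,5,6,8,9}; col 5 has {1,2,4,6,7,9}; box has {1,2,4,8} → only 3 remains.
(4,8) = 7: row 4 has {2,3,4,5,6,8,9}; col 8 has {1,2,3,4,5,6,8}; box has {3,4,5,8} → only 7 remains.
(4,9) = 1: row 4 has {2,3,4,5,6,7,8,9}; col 9 has {2,3,4,5,6,7,8,9}; box has {3,4,5,7,8} → only 1 remains.
(5,3) = 4: row 5 has {1,3,5,7,8}; col 3 has {1,2,3,5,6,7,8,9}; box has {1,2,3,5,6,7,8,9} → only 4 remains.
(5,4) = 9: row 5 has {1,3,4,5,7,8}; col 4 has {2,3,4,6,7,8}; box has {1,2,3,4,8} → only 9 remains.
(5,6) = 6: row 5 has {1,3,4,5,7,8,9}; col 6 has {4,5,8,9}; box has {1,2,3,4,8,9} → only 6 remains.
(5,7) = 2: row 5 has {1,3,4,5,6,7,8,9}; col 7 has {1,3,4,5,7,8,9}; box has {1,3,4,5,7,8} → only 2 remains.
(6,5) = 5: row 6 has {1,2,3,4,8}; col 5 has {1,2,3,4,6,7,9}; box has {1,2,3,4,6,8,9} → only 5 remains.
(6,6) = 7: row 6 has {1,2,3,4,5,8}; col 6 has {4,5,6,8,9}; box has {1,2,3,4,5,6,8,9}; main diagonal has {1,2,3,4,5,6,8,9} → only 7 remains.
(6,7) = 6: row 6 has {1,2,3,4,5,7,8}; col 7 has {1,2,3,4,5,7,8,9}; box has {1,2,3,4,5,7,8} → only 6 remains.
(6,8) = 9: row 6 has {1,2,3,4,5,6,7,8}; col 8 has {1,2,3,4,5,6,7,8}; box has {1,2,3,4,5,6,7,8} → only 9 remains.
(7,2) = 1: row 7 has {2,4,5,6,7,9}; col 2 has {2,3,4,5,6,7,8,9}; box has {2,3,4,5,6,7,8,9} → only 1 remains.
(7,5) = 8: row 7 has {1,2,4,5,6,7,9}; col 5 has {1,2,3,4,5,6,7,9}; box has {2,4,6,7,9} → only 8 remains.
(7,6) = 3: row 7 has {1,2,4,5,6,7,8,9}; col 6 has {4,5,6,7,8,9}; box has {2,4,6,7,8,9} → only 3 remains.
(8,6) = 1: row 8 has {2,3,4,6,7,8,9}; col 6 has {3,4,5,6,7,8,9}; box has {2,3,4,6,7,8,9} → only 1 remains.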